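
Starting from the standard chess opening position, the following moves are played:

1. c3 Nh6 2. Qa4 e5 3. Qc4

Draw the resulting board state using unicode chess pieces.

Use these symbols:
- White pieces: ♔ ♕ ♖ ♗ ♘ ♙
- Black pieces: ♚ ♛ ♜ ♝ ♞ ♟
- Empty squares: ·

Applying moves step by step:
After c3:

♜ ♞ ♝ ♛ ♚ ♝ ♞ ♜
♟ ♟ ♟ ♟ ♟ ♟ ♟ ♟
· · · · · · · ·
· · · · · · · ·
· · · · · · · ·
· · ♙ · · · · ·
♙ ♙ · ♙ ♙ ♙ ♙ ♙
♖ ♘ ♗ ♕ ♔ ♗ ♘ ♖


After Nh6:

♜ ♞ ♝ ♛ ♚ ♝ · ♜
♟ ♟ ♟ ♟ ♟ ♟ ♟ ♟
· · · · · · · ♞
· · · · · · · ·
· · · · · · · ·
· · ♙ · · · · ·
♙ ♙ · ♙ ♙ ♙ ♙ ♙
♖ ♘ ♗ ♕ ♔ ♗ ♘ ♖


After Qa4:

♜ ♞ ♝ ♛ ♚ ♝ · ♜
♟ ♟ ♟ ♟ ♟ ♟ ♟ ♟
· · · · · · · ♞
· · · · · · · ·
♕ · · · · · · ·
· · ♙ · · · · ·
♙ ♙ · ♙ ♙ ♙ ♙ ♙
♖ ♘ ♗ · ♔ ♗ ♘ ♖


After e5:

♜ ♞ ♝ ♛ ♚ ♝ · ♜
♟ ♟ ♟ ♟ · ♟ ♟ ♟
· · · · · · · ♞
· · · · ♟ · · ·
♕ · · · · · · ·
· · ♙ · · · · ·
♙ ♙ · ♙ ♙ ♙ ♙ ♙
♖ ♘ ♗ · ♔ ♗ ♘ ♖


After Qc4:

♜ ♞ ♝ ♛ ♚ ♝ · ♜
♟ ♟ ♟ ♟ · ♟ ♟ ♟
· · · · · · · ♞
· · · · ♟ · · ·
· · ♕ · · · · ·
· · ♙ · · · · ·
♙ ♙ · ♙ ♙ ♙ ♙ ♙
♖ ♘ ♗ · ♔ ♗ ♘ ♖



  a b c d e f g h
  ─────────────────
8│♜ ♞ ♝ ♛ ♚ ♝ · ♜│8
7│♟ ♟ ♟ ♟ · ♟ ♟ ♟│7
6│· · · · · · · ♞│6
5│· · · · ♟ · · ·│5
4│· · ♕ · · · · ·│4
3│· · ♙ · · · · ·│3
2│♙ ♙ · ♙ ♙ ♙ ♙ ♙│2
1│♖ ♘ ♗ · ♔ ♗ ♘ ♖│1
  ─────────────────
  a b c d e f g h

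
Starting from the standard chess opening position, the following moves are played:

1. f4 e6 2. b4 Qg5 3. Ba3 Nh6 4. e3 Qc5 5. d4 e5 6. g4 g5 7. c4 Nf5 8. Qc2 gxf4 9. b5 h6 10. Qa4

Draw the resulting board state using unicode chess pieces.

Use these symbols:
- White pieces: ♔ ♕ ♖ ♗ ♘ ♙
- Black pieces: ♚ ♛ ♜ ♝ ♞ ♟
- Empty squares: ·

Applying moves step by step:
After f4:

♜ ♞ ♝ ♛ ♚ ♝ ♞ ♜
♟ ♟ ♟ ♟ ♟ ♟ ♟ ♟
· · · · · · · ·
· · · · · · · ·
· · · · · ♙ · ·
· · · · · · · ·
♙ ♙ ♙ ♙ ♙ · ♙ ♙
♖ ♘ ♗ ♕ ♔ ♗ ♘ ♖


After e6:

♜ ♞ ♝ ♛ ♚ ♝ ♞ ♜
♟ ♟ ♟ ♟ · ♟ ♟ ♟
· · · · ♟ · · ·
· · · · · · · ·
· · · · · ♙ · ·
· · · · · · · ·
♙ ♙ ♙ ♙ ♙ · ♙ ♙
♖ ♘ ♗ ♕ ♔ ♗ ♘ ♖


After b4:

♜ ♞ ♝ ♛ ♚ ♝ ♞ ♜
♟ ♟ ♟ ♟ · ♟ ♟ ♟
· · · · ♟ · · ·
· · · · · · · ·
· ♙ · · · ♙ · ·
· · · · · · · ·
♙ · ♙ ♙ ♙ · ♙ ♙
♖ ♘ ♗ ♕ ♔ ♗ ♘ ♖


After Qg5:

♜ ♞ ♝ · ♚ ♝ ♞ ♜
♟ ♟ ♟ ♟ · ♟ ♟ ♟
· · · · ♟ · · ·
· · · · · · ♛ ·
· ♙ · · · ♙ · ·
· · · · · · · ·
♙ · ♙ ♙ ♙ · ♙ ♙
♖ ♘ ♗ ♕ ♔ ♗ ♘ ♖


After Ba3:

♜ ♞ ♝ · ♚ ♝ ♞ ♜
♟ ♟ ♟ ♟ · ♟ ♟ ♟
· · · · ♟ · · ·
· · · · · · ♛ ·
· ♙ · · · ♙ · ·
♗ · · · · · · ·
♙ · ♙ ♙ ♙ · ♙ ♙
♖ ♘ · ♕ ♔ ♗ ♘ ♖


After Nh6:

♜ ♞ ♝ · ♚ ♝ · ♜
♟ ♟ ♟ ♟ · ♟ ♟ ♟
· · · · ♟ · · ♞
· · · · · · ♛ ·
· ♙ · · · ♙ · ·
♗ · · · · · · ·
♙ · ♙ ♙ ♙ · ♙ ♙
♖ ♘ · ♕ ♔ ♗ ♘ ♖


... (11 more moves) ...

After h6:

♜ ♞ ♝ · ♚ ♝ · ♜
♟ ♟ ♟ ♟ · ♟ · ·
· · · · · · · ♟
· ♙ ♛ · ♟ ♞ · ·
· · ♙ ♙ · ♟ ♙ ·
♗ · · · ♙ · · ·
♙ · ♕ · · · · ♙
♖ ♘ · · ♔ ♗ ♘ ♖


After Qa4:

♜ ♞ ♝ · ♚ ♝ · ♜
♟ ♟ ♟ ♟ · ♟ · ·
· · · · · · · ♟
· ♙ ♛ · ♟ ♞ · ·
♕ · ♙ ♙ · ♟ ♙ ·
♗ · · · ♙ · · ·
♙ · · · · · · ♙
♖ ♘ · · ♔ ♗ ♘ ♖



  a b c d e f g h
  ─────────────────
8│♜ ♞ ♝ · ♚ ♝ · ♜│8
7│♟ ♟ ♟ ♟ · ♟ · ·│7
6│· · · · · · · ♟│6
5│· ♙ ♛ · ♟ ♞ · ·│5
4│♕ · ♙ ♙ · ♟ ♙ ·│4
3│♗ · · · ♙ · · ·│3
2│♙ · · · · · · ♙│2
1│♖ ♘ · · ♔ ♗ ♘ ♖│1
  ─────────────────
  a b c d e f g h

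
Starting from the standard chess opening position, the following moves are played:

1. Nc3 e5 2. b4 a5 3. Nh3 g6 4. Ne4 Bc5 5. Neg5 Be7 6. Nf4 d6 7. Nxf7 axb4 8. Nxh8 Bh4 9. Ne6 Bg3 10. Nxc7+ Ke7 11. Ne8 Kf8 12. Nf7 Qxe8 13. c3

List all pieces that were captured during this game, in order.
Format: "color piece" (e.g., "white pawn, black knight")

Tracking captures:
  Nxf7: captured black pawn
  axb4: captured white pawn
  Nxh8: captured black rook
  Nxc7+: captured black pawn
  Qxe8: captured white knight

black pawn, white pawn, black rook, black pawn, white knight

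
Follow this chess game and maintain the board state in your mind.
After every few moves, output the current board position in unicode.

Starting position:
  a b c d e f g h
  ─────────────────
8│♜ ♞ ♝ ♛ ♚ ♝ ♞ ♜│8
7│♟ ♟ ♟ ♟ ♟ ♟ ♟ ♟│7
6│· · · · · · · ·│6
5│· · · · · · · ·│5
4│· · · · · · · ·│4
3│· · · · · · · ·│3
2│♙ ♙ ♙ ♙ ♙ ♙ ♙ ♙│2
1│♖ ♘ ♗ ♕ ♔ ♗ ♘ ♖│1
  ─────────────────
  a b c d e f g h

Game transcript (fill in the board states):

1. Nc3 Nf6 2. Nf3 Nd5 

  a b c d e f g h
  ─────────────────
8│♜ ♞ ♝ ♛ ♚ ♝ · ♜│8
7│♟ ♟ ♟ ♟ ♟ ♟ ♟ ♟│7
6│· · · · · · · ·│6
5│· · · ♞ · · · ·│5
4│· · · · · · · ·│4
3│· · ♘ · · ♘ · ·│3
2│♙ ♙ ♙ ♙ ♙ ♙ ♙ ♙│2
1│♖ · ♗ ♕ ♔ ♗ · ♖│1
  ─────────────────
  a b c d e f g h

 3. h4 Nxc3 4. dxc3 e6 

  a b c d e f g h
  ─────────────────
8│♜ ♞ ♝ ♛ ♚ ♝ · ♜│8
7│♟ ♟ ♟ ♟ · ♟ ♟ ♟│7
6│· · · · ♟ · · ·│6
5│· · · · · · · ·│5
4│· · · · · · · ♙│4
3│· · ♙ · · ♘ · ·│3
2│♙ ♙ ♙ · ♙ ♙ ♙ ·│2
1│♖ · ♗ ♕ ♔ ♗ · ♖│1
  ─────────────────
  a b c d e f g h

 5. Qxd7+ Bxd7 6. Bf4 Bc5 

  a b c d e f g h
  ─────────────────
8│♜ ♞ · ♛ ♚ · · ♜│8
7│♟ ♟ ♟ ♝ · ♟ ♟ ♟│7
6│· · · · ♟ · · ·│6
5│· · ♝ · · · · ·│5
4│· · · · · ♗ · ♙│4
3│· · ♙ · · ♘ · ·│3
2│♙ ♙ ♙ · ♙ ♙ ♙ ·│2
1│♖ · · · ♔ ♗ · ♖│1
  ─────────────────
  a b c d e f g h

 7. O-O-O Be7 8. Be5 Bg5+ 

  a b c d e f g h
  ─────────────────
8│♜ ♞ · ♛ ♚ · · ♜│8
7│♟ ♟ ♟ ♝ · ♟ ♟ ♟│7
6│· · · · ♟ · · ·│6
5│· · · · ♗ · ♝ ·│5
4│· · · · · · · ♙│4
3│· · ♙ · · ♘ · ·│3
2│♙ ♙ ♙ · ♙ ♙ ♙ ·│2
1│· · ♔ ♖ · ♗ · ♖│1
  ─────────────────
  a b c d e f g h

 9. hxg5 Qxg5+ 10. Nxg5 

  a b c d e f g h
  ─────────────────
8│♜ ♞ · · ♚ · · ♜│8
7│♟ ♟ ♟ ♝ · ♟ ♟ ♟│7
6│· · · · ♟ · · ·│6
5│· · · · ♗ · ♘ ·│5
4│· · · · · · · ·│4
3│· · ♙ · · · · ·│3
2│♙ ♙ ♙ · ♙ ♙ ♙ ·│2
1│· · ♔ ♖ · ♗ · ♖│1
  ─────────────────
  a b c d e f g h


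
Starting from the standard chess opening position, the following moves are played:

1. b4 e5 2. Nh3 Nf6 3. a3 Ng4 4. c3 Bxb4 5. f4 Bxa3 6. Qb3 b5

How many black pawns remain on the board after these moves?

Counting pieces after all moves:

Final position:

  a b c d e f g h
  ─────────────────
8│♜ ♞ ♝ ♛ ♚ · · ♜│8
7│♟ · ♟ ♟ · ♟ ♟ ♟│7
6│· · · · · · · ·│6
5│· ♟ · · ♟ · · ·│5
4│· · · · · ♙ ♞ ·│4
3│♝ ♕ ♙ · · · · ♘│3
2│· · · ♙ ♙ · ♙ ♙│2
1│♖ ♘ ♗ · ♔ ♗ · ♖│1
  ─────────────────
  a b c d e f g h


8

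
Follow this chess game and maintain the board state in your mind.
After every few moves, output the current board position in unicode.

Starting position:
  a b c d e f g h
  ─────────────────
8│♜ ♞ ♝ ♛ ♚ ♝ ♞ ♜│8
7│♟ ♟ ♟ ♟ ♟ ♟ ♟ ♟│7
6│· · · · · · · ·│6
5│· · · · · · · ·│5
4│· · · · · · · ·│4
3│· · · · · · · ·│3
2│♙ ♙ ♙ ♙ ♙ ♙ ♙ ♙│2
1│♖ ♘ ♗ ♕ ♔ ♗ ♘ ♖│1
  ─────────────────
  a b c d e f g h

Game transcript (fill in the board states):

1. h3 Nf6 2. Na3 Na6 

  a b c d e f g h
  ─────────────────
8│♜ · ♝ ♛ ♚ ♝ · ♜│8
7│♟ ♟ ♟ ♟ ♟ ♟ ♟ ♟│7
6│♞ · · · · ♞ · ·│6
5│· · · · · · · ·│5
4│· · · · · · · ·│4
3│♘ · · · · · · ♙│3
2│♙ ♙ ♙ ♙ ♙ ♙ ♙ ·│2
1│♖ · ♗ ♕ ♔ ♗ ♘ ♖│1
  ─────────────────
  a b c d e f g h

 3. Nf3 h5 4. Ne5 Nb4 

  a b c d e f g h
  ─────────────────
8│♜ · ♝ ♛ ♚ ♝ · ♜│8
7│♟ ♟ ♟ ♟ ♟ ♟ ♟ ·│7
6│· · · · · ♞ · ·│6
5│· · · · ♘ · · ♟│5
4│· ♞ · · · · · ·│4
3│♘ · · · · · · ♙│3
2│♙ ♙ ♙ ♙ ♙ ♙ ♙ ·│2
1│♖ · ♗ ♕ ♔ ♗ · ♖│1
  ─────────────────
  a b c d e f g h

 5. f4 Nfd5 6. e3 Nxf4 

  a b c d e f g h
  ─────────────────
8│♜ · ♝ ♛ ♚ ♝ · ♜│8
7│♟ ♟ ♟ ♟ ♟ ♟ ♟ ·│7
6│· · · · · · · ·│6
5│· · · · ♘ · · ♟│5
4│· ♞ · · · ♞ · ·│4
3│♘ · · · ♙ · · ♙│3
2│♙ ♙ ♙ ♙ · · ♙ ·│2
1│♖ · ♗ ♕ ♔ ♗ · ♖│1
  ─────────────────
  a b c d e f g h

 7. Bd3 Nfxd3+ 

  a b c d e f g h
  ─────────────────
8│♜ · ♝ ♛ ♚ ♝ · ♜│8
7│♟ ♟ ♟ ♟ ♟ ♟ ♟ ·│7
6│· · · · · · · ·│6
5│· · · · ♘ · · ♟│5
4│· ♞ · · · · · ·│4
3│♘ · · ♞ ♙ · · ♙│3
2│♙ ♙ ♙ ♙ · · ♙ ·│2
1│♖ · ♗ ♕ ♔ · · ♖│1
  ─────────────────
  a b c d e f g h


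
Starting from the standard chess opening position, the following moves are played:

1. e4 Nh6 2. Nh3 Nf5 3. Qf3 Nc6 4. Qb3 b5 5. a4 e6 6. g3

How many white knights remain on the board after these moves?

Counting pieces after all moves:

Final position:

  a b c d e f g h
  ─────────────────
8│♜ · ♝ ♛ ♚ ♝ · ♜│8
7│♟ · ♟ ♟ · ♟ ♟ ♟│7
6│· · ♞ · ♟ · · ·│6
5│· ♟ · · · ♞ · ·│5
4│♙ · · · ♙ · · ·│4
3│· ♕ · · · · ♙ ♘│3
2│· ♙ ♙ ♙ · ♙ · ♙│2
1│♖ ♘ ♗ · ♔ ♗ · ♖│1
  ─────────────────
  a b c d e f g h


2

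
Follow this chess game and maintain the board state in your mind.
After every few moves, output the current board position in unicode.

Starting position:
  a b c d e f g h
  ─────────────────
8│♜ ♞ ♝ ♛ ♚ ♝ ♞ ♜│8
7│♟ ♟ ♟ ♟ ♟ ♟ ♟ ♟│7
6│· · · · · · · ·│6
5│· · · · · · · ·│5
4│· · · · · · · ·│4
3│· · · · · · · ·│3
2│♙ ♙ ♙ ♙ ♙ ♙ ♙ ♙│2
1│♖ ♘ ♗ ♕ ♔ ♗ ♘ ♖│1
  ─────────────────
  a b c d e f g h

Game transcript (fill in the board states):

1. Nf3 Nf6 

  a b c d e f g h
  ─────────────────
8│♜ ♞ ♝ ♛ ♚ ♝ · ♜│8
7│♟ ♟ ♟ ♟ ♟ ♟ ♟ ♟│7
6│· · · · · ♞ · ·│6
5│· · · · · · · ·│5
4│· · · · · · · ·│4
3│· · · · · ♘ · ·│3
2│♙ ♙ ♙ ♙ ♙ ♙ ♙ ♙│2
1│♖ ♘ ♗ ♕ ♔ ♗ · ♖│1
  ─────────────────
  a b c d e f g h

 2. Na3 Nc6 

  a b c d e f g h
  ─────────────────
8│♜ · ♝ ♛ ♚ ♝ · ♜│8
7│♟ ♟ ♟ ♟ ♟ ♟ ♟ ♟│7
6│· · ♞ · · ♞ · ·│6
5│· · · · · · · ·│5
4│· · · · · · · ·│4
3│♘ · · · · ♘ · ·│3
2│♙ ♙ ♙ ♙ ♙ ♙ ♙ ♙│2
1│♖ · ♗ ♕ ♔ ♗ · ♖│1
  ─────────────────
  a b c d e f g h

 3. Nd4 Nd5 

  a b c d e f g h
  ─────────────────
8│♜ · ♝ ♛ ♚ ♝ · ♜│8
7│♟ ♟ ♟ ♟ ♟ ♟ ♟ ♟│7
6│· · ♞ · · · · ·│6
5│· · · ♞ · · · ·│5
4│· · · ♘ · · · ·│4
3│♘ · · · · · · ·│3
2│♙ ♙ ♙ ♙ ♙ ♙ ♙ ♙│2
1│♖ · ♗ ♕ ♔ ♗ · ♖│1
  ─────────────────
  a b c d e f g h

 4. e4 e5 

  a b c d e f g h
  ─────────────────
8│♜ · ♝ ♛ ♚ ♝ · ♜│8
7│♟ ♟ ♟ ♟ · ♟ ♟ ♟│7
6│· · ♞ · · · · ·│6
5│· · · ♞ ♟ · · ·│5
4│· · · ♘ ♙ · · ·│4
3│♘ · · · · · · ·│3
2│♙ ♙ ♙ ♙ · ♙ ♙ ♙│2
1│♖ · ♗ ♕ ♔ ♗ · ♖│1
  ─────────────────
  a b c d e f g h

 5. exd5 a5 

  a b c d e f g h
  ─────────────────
8│♜ · ♝ ♛ ♚ ♝ · ♜│8
7│· ♟ ♟ ♟ · ♟ ♟ ♟│7
6│· · ♞ · · · · ·│6
5│♟ · · ♙ ♟ · · ·│5
4│· · · ♘ · · · ·│4
3│♘ · · · · · · ·│3
2│♙ ♙ ♙ ♙ · ♙ ♙ ♙│2
1│♖ · ♗ ♕ ♔ ♗ · ♖│1
  ─────────────────
  a b c d e f g h



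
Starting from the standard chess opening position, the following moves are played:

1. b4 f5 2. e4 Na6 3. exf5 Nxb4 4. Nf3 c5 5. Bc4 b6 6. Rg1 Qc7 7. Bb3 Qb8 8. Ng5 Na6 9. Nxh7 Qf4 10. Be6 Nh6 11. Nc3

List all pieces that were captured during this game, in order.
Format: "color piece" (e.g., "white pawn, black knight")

Tracking captures:
  exf5: captured black pawn
  Nxb4: captured white pawn
  Nxh7: captured black pawn

black pawn, white pawn, black pawn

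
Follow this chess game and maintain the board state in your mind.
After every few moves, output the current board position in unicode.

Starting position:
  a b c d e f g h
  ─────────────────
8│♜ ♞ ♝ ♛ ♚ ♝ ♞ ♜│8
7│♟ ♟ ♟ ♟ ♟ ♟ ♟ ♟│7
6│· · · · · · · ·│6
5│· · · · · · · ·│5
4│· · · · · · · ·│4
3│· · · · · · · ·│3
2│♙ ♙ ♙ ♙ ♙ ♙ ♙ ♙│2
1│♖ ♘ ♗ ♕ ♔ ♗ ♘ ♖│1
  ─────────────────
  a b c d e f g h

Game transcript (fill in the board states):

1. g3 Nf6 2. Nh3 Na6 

  a b c d e f g h
  ─────────────────
8│♜ · ♝ ♛ ♚ ♝ · ♜│8
7│♟ ♟ ♟ ♟ ♟ ♟ ♟ ♟│7
6│♞ · · · · ♞ · ·│6
5│· · · · · · · ·│5
4│· · · · · · · ·│4
3│· · · · · · ♙ ♘│3
2│♙ ♙ ♙ ♙ ♙ ♙ · ♙│2
1│♖ ♘ ♗ ♕ ♔ ♗ · ♖│1
  ─────────────────
  a b c d e f g h

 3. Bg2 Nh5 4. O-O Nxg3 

  a b c d e f g h
  ─────────────────
8│♜ · ♝ ♛ ♚ ♝ · ♜│8
7│♟ ♟ ♟ ♟ ♟ ♟ ♟ ♟│7
6│♞ · · · · · · ·│6
5│· · · · · · · ·│5
4│· · · · · · · ·│4
3│· · · · · · ♞ ♘│3
2│♙ ♙ ♙ ♙ ♙ ♙ ♗ ♙│2
1│♖ ♘ ♗ ♕ · ♖ ♔ ·│1
  ─────────────────
  a b c d e f g h

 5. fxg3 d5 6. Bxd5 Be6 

  a b c d e f g h
  ─────────────────
8│♜ · · ♛ ♚ ♝ · ♜│8
7│♟ ♟ ♟ · ♟ ♟ ♟ ♟│7
6│♞ · · · ♝ · · ·│6
5│· · · ♗ · · · ·│5
4│· · · · · · · ·│4
3│· · · · · · ♙ ♘│3
2│♙ ♙ ♙ ♙ ♙ · · ♙│2
1│♖ ♘ ♗ ♕ · ♖ ♔ ·│1
  ─────────────────
  a b c d e f g h

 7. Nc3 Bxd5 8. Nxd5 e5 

  a b c d e f g h
  ─────────────────
8│♜ · · ♛ ♚ ♝ · ♜│8
7│♟ ♟ ♟ · · ♟ ♟ ♟│7
6│♞ · · · · · · ·│6
5│· · · ♘ ♟ · · ·│5
4│· · · · · · · ·│4
3│· · · · · · ♙ ♘│3
2│♙ ♙ ♙ ♙ ♙ · · ♙│2
1│♖ · ♗ ♕ · ♖ ♔ ·│1
  ─────────────────
  a b c d e f g h

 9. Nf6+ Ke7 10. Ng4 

  a b c d e f g h
  ─────────────────
8│♜ · · ♛ · ♝ · ♜│8
7│♟ ♟ ♟ · ♚ ♟ ♟ ♟│7
6│♞ · · · · · · ·│6
5│· · · · ♟ · · ·│5
4│· · · · · · ♘ ·│4
3│· · · · · · ♙ ♘│3
2│♙ ♙ ♙ ♙ ♙ · · ♙│2
1│♖ · ♗ ♕ · ♖ ♔ ·│1
  ─────────────────
  a b c d e f g h


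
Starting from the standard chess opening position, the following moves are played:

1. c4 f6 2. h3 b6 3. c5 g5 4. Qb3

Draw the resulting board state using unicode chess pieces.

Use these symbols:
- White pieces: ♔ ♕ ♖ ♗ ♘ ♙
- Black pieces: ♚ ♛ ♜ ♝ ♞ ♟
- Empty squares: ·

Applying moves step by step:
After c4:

♜ ♞ ♝ ♛ ♚ ♝ ♞ ♜
♟ ♟ ♟ ♟ ♟ ♟ ♟ ♟
· · · · · · · ·
· · · · · · · ·
· · ♙ · · · · ·
· · · · · · · ·
♙ ♙ · ♙ ♙ ♙ ♙ ♙
♖ ♘ ♗ ♕ ♔ ♗ ♘ ♖


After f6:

♜ ♞ ♝ ♛ ♚ ♝ ♞ ♜
♟ ♟ ♟ ♟ ♟ · ♟ ♟
· · · · · ♟ · ·
· · · · · · · ·
· · ♙ · · · · ·
· · · · · · · ·
♙ ♙ · ♙ ♙ ♙ ♙ ♙
♖ ♘ ♗ ♕ ♔ ♗ ♘ ♖


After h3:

♜ ♞ ♝ ♛ ♚ ♝ ♞ ♜
♟ ♟ ♟ ♟ ♟ · ♟ ♟
· · · · · ♟ · ·
· · · · · · · ·
· · ♙ · · · · ·
· · · · · · · ♙
♙ ♙ · ♙ ♙ ♙ ♙ ·
♖ ♘ ♗ ♕ ♔ ♗ ♘ ♖


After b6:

♜ ♞ ♝ ♛ ♚ ♝ ♞ ♜
♟ · ♟ ♟ ♟ · ♟ ♟
· ♟ · · · ♟ · ·
· · · · · · · ·
· · ♙ · · · · ·
· · · · · · · ♙
♙ ♙ · ♙ ♙ ♙ ♙ ·
♖ ♘ ♗ ♕ ♔ ♗ ♘ ♖


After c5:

♜ ♞ ♝ ♛ ♚ ♝ ♞ ♜
♟ · ♟ ♟ ♟ · ♟ ♟
· ♟ · · · ♟ · ·
· · ♙ · · · · ·
· · · · · · · ·
· · · · · · · ♙
♙ ♙ · ♙ ♙ ♙ ♙ ·
♖ ♘ ♗ ♕ ♔ ♗ ♘ ♖


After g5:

♜ ♞ ♝ ♛ ♚ ♝ ♞ ♜
♟ · ♟ ♟ ♟ · · ♟
· ♟ · · · ♟ · ·
· · ♙ · · · ♟ ·
· · · · · · · ·
· · · · · · · ♙
♙ ♙ · ♙ ♙ ♙ ♙ ·
♖ ♘ ♗ ♕ ♔ ♗ ♘ ♖


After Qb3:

♜ ♞ ♝ ♛ ♚ ♝ ♞ ♜
♟ · ♟ ♟ ♟ · · ♟
· ♟ · · · ♟ · ·
· · ♙ · · · ♟ ·
· · · · · · · ·
· ♕ · · · · · ♙
♙ ♙ · ♙ ♙ ♙ ♙ ·
♖ ♘ ♗ · ♔ ♗ ♘ ♖



  a b c d e f g h
  ─────────────────
8│♜ ♞ ♝ ♛ ♚ ♝ ♞ ♜│8
7│♟ · ♟ ♟ ♟ · · ♟│7
6│· ♟ · · · ♟ · ·│6
5│· · ♙ · · · ♟ ·│5
4│· · · · · · · ·│4
3│· ♕ · · · · · ♙│3
2│♙ ♙ · ♙ ♙ ♙ ♙ ·│2
1│♖ ♘ ♗ · ♔ ♗ ♘ ♖│1
  ─────────────────
  a b c d e f g h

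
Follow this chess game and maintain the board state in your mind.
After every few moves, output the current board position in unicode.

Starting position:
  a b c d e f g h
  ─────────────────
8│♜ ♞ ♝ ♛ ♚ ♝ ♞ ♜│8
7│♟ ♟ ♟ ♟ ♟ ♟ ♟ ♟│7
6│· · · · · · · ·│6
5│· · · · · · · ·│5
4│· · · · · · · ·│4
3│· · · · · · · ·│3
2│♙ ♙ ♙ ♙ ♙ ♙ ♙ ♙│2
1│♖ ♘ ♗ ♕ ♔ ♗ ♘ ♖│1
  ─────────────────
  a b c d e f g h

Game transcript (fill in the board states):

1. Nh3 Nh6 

  a b c d e f g h
  ─────────────────
8│♜ ♞ ♝ ♛ ♚ ♝ · ♜│8
7│♟ ♟ ♟ ♟ ♟ ♟ ♟ ♟│7
6│· · · · · · · ♞│6
5│· · · · · · · ·│5
4│· · · · · · · ·│4
3│· · · · · · · ♘│3
2│♙ ♙ ♙ ♙ ♙ ♙ ♙ ♙│2
1│♖ ♘ ♗ ♕ ♔ ♗ · ♖│1
  ─────────────────
  a b c d e f g h

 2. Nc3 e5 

  a b c d e f g h
  ─────────────────
8│♜ ♞ ♝ ♛ ♚ ♝ · ♜│8
7│♟ ♟ ♟ ♟ · ♟ ♟ ♟│7
6│· · · · · · · ♞│6
5│· · · · ♟ · · ·│5
4│· · · · · · · ·│4
3│· · ♘ · · · · ♘│3
2│♙ ♙ ♙ ♙ ♙ ♙ ♙ ♙│2
1│♖ · ♗ ♕ ♔ ♗ · ♖│1
  ─────────────────
  a b c d e f g h

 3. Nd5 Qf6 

  a b c d e f g h
  ─────────────────
8│♜ ♞ ♝ · ♚ ♝ · ♜│8
7│♟ ♟ ♟ ♟ · ♟ ♟ ♟│7
6│· · · · · ♛ · ♞│6
5│· · · ♘ ♟ · · ·│5
4│· · · · · · · ·│4
3│· · · · · · · ♘│3
2│♙ ♙ ♙ ♙ ♙ ♙ ♙ ♙│2
1│♖ · ♗ ♕ ♔ ♗ · ♖│1
  ─────────────────
  a b c d e f g h

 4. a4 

  a b c d e f g h
  ─────────────────
8│♜ ♞ ♝ · ♚ ♝ · ♜│8
7│♟ ♟ ♟ ♟ · ♟ ♟ ♟│7
6│· · · · · ♛ · ♞│6
5│· · · ♘ ♟ · · ·│5
4│♙ · · · · · · ·│4
3│· · · · · · · ♘│3
2│· ♙ ♙ ♙ ♙ ♙ ♙ ♙│2
1│♖ · ♗ ♕ ♔ ♗ · ♖│1
  ─────────────────
  a b c d e f g h


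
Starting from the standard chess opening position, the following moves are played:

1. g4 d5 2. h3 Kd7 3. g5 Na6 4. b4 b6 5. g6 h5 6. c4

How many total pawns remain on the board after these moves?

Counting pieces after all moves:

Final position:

  a b c d e f g h
  ─────────────────
8│♜ · ♝ ♛ · ♝ ♞ ♜│8
7│♟ · ♟ ♚ ♟ ♟ ♟ ·│7
6│♞ ♟ · · · · ♙ ·│6
5│· · · ♟ · · · ♟│5
4│· ♙ ♙ · · · · ·│4
3│· · · · · · · ♙│3
2│♙ · · ♙ ♙ ♙ · ·│2
1│♖ ♘ ♗ ♕ ♔ ♗ ♘ ♖│1
  ─────────────────
  a b c d e f g h


16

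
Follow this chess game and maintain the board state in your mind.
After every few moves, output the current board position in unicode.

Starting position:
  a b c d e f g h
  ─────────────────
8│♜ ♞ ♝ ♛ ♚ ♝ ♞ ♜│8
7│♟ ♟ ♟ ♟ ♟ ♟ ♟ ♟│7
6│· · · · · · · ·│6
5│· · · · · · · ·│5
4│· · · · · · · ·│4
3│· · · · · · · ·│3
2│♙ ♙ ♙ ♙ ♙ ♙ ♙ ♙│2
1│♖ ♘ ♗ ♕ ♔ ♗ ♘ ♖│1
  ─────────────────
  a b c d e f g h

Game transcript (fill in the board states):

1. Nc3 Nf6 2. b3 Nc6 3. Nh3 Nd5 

  a b c d e f g h
  ─────────────────
8│♜ · ♝ ♛ ♚ ♝ · ♜│8
7│♟ ♟ ♟ ♟ ♟ ♟ ♟ ♟│7
6│· · ♞ · · · · ·│6
5│· · · ♞ · · · ·│5
4│· · · · · · · ·│4
3│· ♙ ♘ · · · · ♘│3
2│♙ · ♙ ♙ ♙ ♙ ♙ ♙│2
1│♖ · ♗ ♕ ♔ ♗ · ♖│1
  ─────────────────
  a b c d e f g h

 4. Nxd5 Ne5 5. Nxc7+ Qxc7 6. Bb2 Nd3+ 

  a b c d e f g h
  ─────────────────
8│♜ · ♝ · ♚ ♝ · ♜│8
7│♟ ♟ ♛ ♟ ♟ ♟ ♟ ♟│7
6│· · · · · · · ·│6
5│· · · · · · · ·│5
4│· · · · · · · ·│4
3│· ♙ · ♞ · · · ♘│3
2│♙ ♗ ♙ ♙ ♙ ♙ ♙ ♙│2
1│♖ · · ♕ ♔ ♗ · ♖│1
  ─────────────────
  a b c d e f g h

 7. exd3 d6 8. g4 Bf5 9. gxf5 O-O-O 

  a b c d e f g h
  ─────────────────
8│· · ♚ ♜ · ♝ · ♜│8
7│♟ ♟ ♛ · ♟ ♟ ♟ ♟│7
6│· · · ♟ · · · ·│6
5│· · · · · ♙ · ·│5
4│· · · · · · · ·│4
3│· ♙ · ♙ · · · ♘│3
2│♙ ♗ ♙ ♙ · ♙ · ♙│2
1│♖ · · ♕ ♔ ♗ · ♖│1
  ─────────────────
  a b c d e f g h

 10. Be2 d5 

  a b c d e f g h
  ─────────────────
8│· · ♚ ♜ · ♝ · ♜│8
7│♟ ♟ ♛ · ♟ ♟ ♟ ♟│7
6│· · · · · · · ·│6
5│· · · ♟ · ♙ · ·│5
4│· · · · · · · ·│4
3│· ♙ · ♙ · · · ♘│3
2│♙ ♗ ♙ ♙ ♗ ♙ · ♙│2
1│♖ · · ♕ ♔ · · ♖│1
  ─────────────────
  a b c d e f g h


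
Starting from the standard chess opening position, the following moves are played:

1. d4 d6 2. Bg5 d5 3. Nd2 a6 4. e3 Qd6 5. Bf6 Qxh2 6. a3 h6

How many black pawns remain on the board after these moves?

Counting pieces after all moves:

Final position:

  a b c d e f g h
  ─────────────────
8│♜ ♞ ♝ · ♚ ♝ ♞ ♜│8
7│· ♟ ♟ · ♟ ♟ ♟ ·│7
6│♟ · · · · ♗ · ♟│6
5│· · · ♟ · · · ·│5
4│· · · ♙ · · · ·│4
3│♙ · · · ♙ · · ·│3
2│· ♙ ♙ ♘ · ♙ ♙ ♛│2
1│♖ · · ♕ ♔ ♗ ♘ ♖│1
  ─────────────────
  a b c d e f g h


8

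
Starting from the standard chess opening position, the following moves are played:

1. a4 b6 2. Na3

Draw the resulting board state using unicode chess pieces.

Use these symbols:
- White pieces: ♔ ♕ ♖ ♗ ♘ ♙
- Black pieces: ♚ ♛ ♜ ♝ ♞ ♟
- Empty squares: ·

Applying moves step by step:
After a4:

♜ ♞ ♝ ♛ ♚ ♝ ♞ ♜
♟ ♟ ♟ ♟ ♟ ♟ ♟ ♟
· · · · · · · ·
· · · · · · · ·
♙ · · · · · · ·
· · · · · · · ·
· ♙ ♙ ♙ ♙ ♙ ♙ ♙
♖ ♘ ♗ ♕ ♔ ♗ ♘ ♖


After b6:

♜ ♞ ♝ ♛ ♚ ♝ ♞ ♜
♟ · ♟ ♟ ♟ ♟ ♟ ♟
· ♟ · · · · · ·
· · · · · · · ·
♙ · · · · · · ·
· · · · · · · ·
· ♙ ♙ ♙ ♙ ♙ ♙ ♙
♖ ♘ ♗ ♕ ♔ ♗ ♘ ♖


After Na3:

♜ ♞ ♝ ♛ ♚ ♝ ♞ ♜
♟ · ♟ ♟ ♟ ♟ ♟ ♟
· ♟ · · · · · ·
· · · · · · · ·
♙ · · · · · · ·
♘ · · · · · · ·
· ♙ ♙ ♙ ♙ ♙ ♙ ♙
♖ · ♗ ♕ ♔ ♗ ♘ ♖



  a b c d e f g h
  ─────────────────
8│♜ ♞ ♝ ♛ ♚ ♝ ♞ ♜│8
7│♟ · ♟ ♟ ♟ ♟ ♟ ♟│7
6│· ♟ · · · · · ·│6
5│· · · · · · · ·│5
4│♙ · · · · · · ·│4
3│♘ · · · · · · ·│3
2│· ♙ ♙ ♙ ♙ ♙ ♙ ♙│2
1│♖ · ♗ ♕ ♔ ♗ ♘ ♖│1
  ─────────────────
  a b c d e f g h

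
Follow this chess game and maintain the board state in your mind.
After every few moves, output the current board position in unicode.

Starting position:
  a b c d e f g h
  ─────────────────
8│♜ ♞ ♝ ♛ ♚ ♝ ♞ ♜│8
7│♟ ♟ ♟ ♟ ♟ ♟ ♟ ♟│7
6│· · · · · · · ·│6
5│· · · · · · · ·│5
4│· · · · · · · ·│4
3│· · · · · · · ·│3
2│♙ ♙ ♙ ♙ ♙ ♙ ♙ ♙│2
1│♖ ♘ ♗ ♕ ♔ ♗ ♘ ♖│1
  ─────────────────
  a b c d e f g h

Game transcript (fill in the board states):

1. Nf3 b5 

  a b c d e f g h
  ─────────────────
8│♜ ♞ ♝ ♛ ♚ ♝ ♞ ♜│8
7│♟ · ♟ ♟ ♟ ♟ ♟ ♟│7
6│· · · · · · · ·│6
5│· ♟ · · · · · ·│5
4│· · · · · · · ·│4
3│· · · · · ♘ · ·│3
2│♙ ♙ ♙ ♙ ♙ ♙ ♙ ♙│2
1│♖ ♘ ♗ ♕ ♔ ♗ · ♖│1
  ─────────────────
  a b c d e f g h

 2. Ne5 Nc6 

  a b c d e f g h
  ─────────────────
8│♜ · ♝ ♛ ♚ ♝ ♞ ♜│8
7│♟ · ♟ ♟ ♟ ♟ ♟ ♟│7
6│· · ♞ · · · · ·│6
5│· ♟ · · ♘ · · ·│5
4│· · · · · · · ·│4
3│· · · · · · · ·│3
2│♙ ♙ ♙ ♙ ♙ ♙ ♙ ♙│2
1│♖ ♘ ♗ ♕ ♔ ♗ · ♖│1
  ─────────────────
  a b c d e f g h

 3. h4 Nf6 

  a b c d e f g h
  ─────────────────
8│♜ · ♝ ♛ ♚ ♝ · ♜│8
7│♟ · ♟ ♟ ♟ ♟ ♟ ♟│7
6│· · ♞ · · ♞ · ·│6
5│· ♟ · · ♘ · · ·│5
4│· · · · · · · ♙│4
3│· · · · · · · ·│3
2│♙ ♙ ♙ ♙ ♙ ♙ ♙ ·│2
1│♖ ♘ ♗ ♕ ♔ ♗ · ♖│1
  ─────────────────
  a b c d e f g h

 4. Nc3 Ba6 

  a b c d e f g h
  ─────────────────
8│♜ · · ♛ ♚ ♝ · ♜│8
7│♟ · ♟ ♟ ♟ ♟ ♟ ♟│7
6│♝ · ♞ · · ♞ · ·│6
5│· ♟ · · ♘ · · ·│5
4│· · · · · · · ♙│4
3│· · ♘ · · · · ·│3
2│♙ ♙ ♙ ♙ ♙ ♙ ♙ ·│2
1│♖ · ♗ ♕ ♔ ♗ · ♖│1
  ─────────────────
  a b c d e f g h

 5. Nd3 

  a b c d e f g h
  ─────────────────
8│♜ · · ♛ ♚ ♝ · ♜│8
7│♟ · ♟ ♟ ♟ ♟ ♟ ♟│7
6│♝ · ♞ · · ♞ · ·│6
5│· ♟ · · · · · ·│5
4│· · · · · · · ♙│4
3│· · ♘ ♘ · · · ·│3
2│♙ ♙ ♙ ♙ ♙ ♙ ♙ ·│2
1│♖ · ♗ ♕ ♔ ♗ · ♖│1
  ─────────────────
  a b c d e f g h


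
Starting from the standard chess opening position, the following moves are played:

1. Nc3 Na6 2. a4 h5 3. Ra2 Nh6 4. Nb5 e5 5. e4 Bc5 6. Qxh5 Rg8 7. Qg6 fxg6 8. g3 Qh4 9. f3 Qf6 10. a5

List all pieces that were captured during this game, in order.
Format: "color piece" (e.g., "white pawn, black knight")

Tracking captures:
  Qxh5: captured black pawn
  fxg6: captured white queen

black pawn, white queen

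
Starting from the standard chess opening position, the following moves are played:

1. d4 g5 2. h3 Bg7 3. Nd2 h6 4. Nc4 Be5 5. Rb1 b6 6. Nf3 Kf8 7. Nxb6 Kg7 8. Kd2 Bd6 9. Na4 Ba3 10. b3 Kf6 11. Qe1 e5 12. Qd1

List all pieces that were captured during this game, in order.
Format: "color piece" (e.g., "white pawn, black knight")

Tracking captures:
  Nxb6: captured black pawn

black pawn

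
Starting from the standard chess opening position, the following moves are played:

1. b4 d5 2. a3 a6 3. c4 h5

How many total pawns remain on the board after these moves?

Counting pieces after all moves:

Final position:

  a b c d e f g h
  ─────────────────
8│♜ ♞ ♝ ♛ ♚ ♝ ♞ ♜│8
7│· ♟ ♟ · ♟ ♟ ♟ ·│7
6│♟ · · · · · · ·│6
5│· · · ♟ · · · ♟│5
4│· ♙ ♙ · · · · ·│4
3│♙ · · · · · · ·│3
2│· · · ♙ ♙ ♙ ♙ ♙│2
1│♖ ♘ ♗ ♕ ♔ ♗ ♘ ♖│1
  ─────────────────
  a b c d e f g h


16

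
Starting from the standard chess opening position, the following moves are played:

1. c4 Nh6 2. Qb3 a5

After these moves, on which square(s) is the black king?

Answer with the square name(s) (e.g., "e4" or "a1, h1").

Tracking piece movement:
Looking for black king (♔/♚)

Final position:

  a b c d e f g h
  ─────────────────
8│♜ ♞ ♝ ♛ ♚ ♝ · ♜│8
7│· ♟ ♟ ♟ ♟ ♟ ♟ ♟│7
6│· · · · · · · ♞│6
5│♟ · · · · · · ·│5
4│· · ♙ · · · · ·│4
3│· ♕ · · · · · ·│3
2│♙ ♙ · ♙ ♙ ♙ ♙ ♙│2
1│♖ ♘ ♗ · ♔ ♗ ♘ ♖│1
  ─────────────────
  a b c d e f g h


e8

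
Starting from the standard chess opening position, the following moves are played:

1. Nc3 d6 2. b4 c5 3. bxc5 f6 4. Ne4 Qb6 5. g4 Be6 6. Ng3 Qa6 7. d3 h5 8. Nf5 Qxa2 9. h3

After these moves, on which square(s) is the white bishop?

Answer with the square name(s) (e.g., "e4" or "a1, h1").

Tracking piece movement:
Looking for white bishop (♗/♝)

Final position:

  a b c d e f g h
  ─────────────────
8│♜ ♞ · · ♚ ♝ ♞ ♜│8
7│♟ ♟ · · ♟ · ♟ ·│7
6│· · · ♟ ♝ ♟ · ·│6
5│· · ♙ · · ♘ · ♟│5
4│· · · · · · ♙ ·│4
3│· · · ♙ · · · ♙│3
2│♛ · ♙ · ♙ ♙ · ·│2
1│♖ · ♗ ♕ ♔ ♗ ♘ ♖│1
  ─────────────────
  a b c d e f g h


c1, f1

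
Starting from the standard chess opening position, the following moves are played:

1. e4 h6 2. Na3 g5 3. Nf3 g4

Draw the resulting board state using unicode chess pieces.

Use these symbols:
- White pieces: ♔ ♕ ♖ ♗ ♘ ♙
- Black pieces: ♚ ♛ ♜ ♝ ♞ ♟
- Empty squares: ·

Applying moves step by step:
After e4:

♜ ♞ ♝ ♛ ♚ ♝ ♞ ♜
♟ ♟ ♟ ♟ ♟ ♟ ♟ ♟
· · · · · · · ·
· · · · · · · ·
· · · · ♙ · · ·
· · · · · · · ·
♙ ♙ ♙ ♙ · ♙ ♙ ♙
♖ ♘ ♗ ♕ ♔ ♗ ♘ ♖


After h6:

♜ ♞ ♝ ♛ ♚ ♝ ♞ ♜
♟ ♟ ♟ ♟ ♟ ♟ ♟ ·
· · · · · · · ♟
· · · · · · · ·
· · · · ♙ · · ·
· · · · · · · ·
♙ ♙ ♙ ♙ · ♙ ♙ ♙
♖ ♘ ♗ ♕ ♔ ♗ ♘ ♖


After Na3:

♜ ♞ ♝ ♛ ♚ ♝ ♞ ♜
♟ ♟ ♟ ♟ ♟ ♟ ♟ ·
· · · · · · · ♟
· · · · · · · ·
· · · · ♙ · · ·
♘ · · · · · · ·
♙ ♙ ♙ ♙ · ♙ ♙ ♙
♖ · ♗ ♕ ♔ ♗ ♘ ♖


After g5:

♜ ♞ ♝ ♛ ♚ ♝ ♞ ♜
♟ ♟ ♟ ♟ ♟ ♟ · ·
· · · · · · · ♟
· · · · · · ♟ ·
· · · · ♙ · · ·
♘ · · · · · · ·
♙ ♙ ♙ ♙ · ♙ ♙ ♙
♖ · ♗ ♕ ♔ ♗ ♘ ♖


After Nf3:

♜ ♞ ♝ ♛ ♚ ♝ ♞ ♜
♟ ♟ ♟ ♟ ♟ ♟ · ·
· · · · · · · ♟
· · · · · · ♟ ·
· · · · ♙ · · ·
♘ · · · · ♘ · ·
♙ ♙ ♙ ♙ · ♙ ♙ ♙
♖ · ♗ ♕ ♔ ♗ · ♖


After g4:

♜ ♞ ♝ ♛ ♚ ♝ ♞ ♜
♟ ♟ ♟ ♟ ♟ ♟ · ·
· · · · · · · ♟
· · · · · · · ·
· · · · ♙ · ♟ ·
♘ · · · · ♘ · ·
♙ ♙ ♙ ♙ · ♙ ♙ ♙
♖ · ♗ ♕ ♔ ♗ · ♖



  a b c d e f g h
  ─────────────────
8│♜ ♞ ♝ ♛ ♚ ♝ ♞ ♜│8
7│♟ ♟ ♟ ♟ ♟ ♟ · ·│7
6│· · · · · · · ♟│6
5│· · · · · · · ·│5
4│· · · · ♙ · ♟ ·│4
3│♘ · · · · ♘ · ·│3
2│♙ ♙ ♙ ♙ · ♙ ♙ ♙│2
1│♖ · ♗ ♕ ♔ ♗ · ♖│1
  ─────────────────
  a b c d e f g h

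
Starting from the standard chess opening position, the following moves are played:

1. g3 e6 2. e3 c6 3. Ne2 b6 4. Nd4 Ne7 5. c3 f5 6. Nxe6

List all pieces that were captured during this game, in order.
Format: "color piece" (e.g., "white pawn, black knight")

Tracking captures:
  Nxe6: captured black pawn

black pawn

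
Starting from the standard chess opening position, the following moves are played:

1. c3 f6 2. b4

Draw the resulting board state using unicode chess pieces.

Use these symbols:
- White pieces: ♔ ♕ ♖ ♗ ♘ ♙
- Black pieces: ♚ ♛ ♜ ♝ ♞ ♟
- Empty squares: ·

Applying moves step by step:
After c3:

♜ ♞ ♝ ♛ ♚ ♝ ♞ ♜
♟ ♟ ♟ ♟ ♟ ♟ ♟ ♟
· · · · · · · ·
· · · · · · · ·
· · · · · · · ·
· · ♙ · · · · ·
♙ ♙ · ♙ ♙ ♙ ♙ ♙
♖ ♘ ♗ ♕ ♔ ♗ ♘ ♖


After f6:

♜ ♞ ♝ ♛ ♚ ♝ ♞ ♜
♟ ♟ ♟ ♟ ♟ · ♟ ♟
· · · · · ♟ · ·
· · · · · · · ·
· · · · · · · ·
· · ♙ · · · · ·
♙ ♙ · ♙ ♙ ♙ ♙ ♙
♖ ♘ ♗ ♕ ♔ ♗ ♘ ♖


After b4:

♜ ♞ ♝ ♛ ♚ ♝ ♞ ♜
♟ ♟ ♟ ♟ ♟ · ♟ ♟
· · · · · ♟ · ·
· · · · · · · ·
· ♙ · · · · · ·
· · ♙ · · · · ·
♙ · · ♙ ♙ ♙ ♙ ♙
♖ ♘ ♗ ♕ ♔ ♗ ♘ ♖



  a b c d e f g h
  ─────────────────
8│♜ ♞ ♝ ♛ ♚ ♝ ♞ ♜│8
7│♟ ♟ ♟ ♟ ♟ · ♟ ♟│7
6│· · · · · ♟ · ·│6
5│· · · · · · · ·│5
4│· ♙ · · · · · ·│4
3│· · ♙ · · · · ·│3
2│♙ · · ♙ ♙ ♙ ♙ ♙│2
1│♖ ♘ ♗ ♕ ♔ ♗ ♘ ♖│1
  ─────────────────
  a b c d e f g h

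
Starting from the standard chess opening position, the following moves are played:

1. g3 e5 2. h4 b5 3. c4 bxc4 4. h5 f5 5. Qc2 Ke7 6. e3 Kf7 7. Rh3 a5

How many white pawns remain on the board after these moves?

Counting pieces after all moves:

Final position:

  a b c d e f g h
  ─────────────────
8│♜ ♞ ♝ ♛ · ♝ ♞ ♜│8
7│· · ♟ ♟ · ♚ ♟ ♟│7
6│· · · · · · · ·│6
5│♟ · · · ♟ ♟ · ♙│5
4│· · ♟ · · · · ·│4
3│· · · · ♙ · ♙ ♖│3
2│♙ ♙ ♕ ♙ · ♙ · ·│2
1│♖ ♘ ♗ · ♔ ♗ ♘ ·│1
  ─────────────────
  a b c d e f g h


7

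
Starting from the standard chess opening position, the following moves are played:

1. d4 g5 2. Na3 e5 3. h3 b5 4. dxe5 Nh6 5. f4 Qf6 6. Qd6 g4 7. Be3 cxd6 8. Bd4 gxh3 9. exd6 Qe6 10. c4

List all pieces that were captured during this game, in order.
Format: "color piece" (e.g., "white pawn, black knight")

Tracking captures:
  dxe5: captured black pawn
  cxd6: captured white queen
  gxh3: captured white pawn
  exd6: captured black pawn

black pawn, white queen, white pawn, black pawn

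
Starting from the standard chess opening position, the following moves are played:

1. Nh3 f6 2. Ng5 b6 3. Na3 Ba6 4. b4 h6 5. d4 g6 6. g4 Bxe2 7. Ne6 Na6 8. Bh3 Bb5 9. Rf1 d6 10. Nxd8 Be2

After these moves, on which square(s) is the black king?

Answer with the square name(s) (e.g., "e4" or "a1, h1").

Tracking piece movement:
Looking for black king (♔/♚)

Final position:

  a b c d e f g h
  ─────────────────
8│♜ · · ♘ ♚ ♝ ♞ ♜│8
7│♟ · ♟ · ♟ · · ·│7
6│♞ ♟ · ♟ · ♟ ♟ ♟│6
5│· · · · · · · ·│5
4│· ♙ · ♙ · · ♙ ·│4
3│♘ · · · · · · ♗│3
2│♙ · ♙ · ♝ ♙ · ♙│2
1│♖ · ♗ ♕ ♔ ♖ · ·│1
  ─────────────────
  a b c d e f g h


e8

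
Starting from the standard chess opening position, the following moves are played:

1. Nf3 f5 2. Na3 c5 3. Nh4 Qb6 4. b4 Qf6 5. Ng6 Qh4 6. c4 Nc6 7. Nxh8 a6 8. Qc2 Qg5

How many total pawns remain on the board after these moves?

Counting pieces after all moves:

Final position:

  a b c d e f g h
  ─────────────────
8│♜ · ♝ · ♚ ♝ ♞ ♘│8
7│· ♟ · ♟ ♟ · ♟ ♟│7
6│♟ · ♞ · · · · ·│6
5│· · ♟ · · ♟ ♛ ·│5
4│· ♙ ♙ · · · · ·│4
3│♘ · · · · · · ·│3
2│♙ · ♕ ♙ ♙ ♙ ♙ ♙│2
1│♖ · ♗ · ♔ ♗ · ♖│1
  ─────────────────
  a b c d e f g h


16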